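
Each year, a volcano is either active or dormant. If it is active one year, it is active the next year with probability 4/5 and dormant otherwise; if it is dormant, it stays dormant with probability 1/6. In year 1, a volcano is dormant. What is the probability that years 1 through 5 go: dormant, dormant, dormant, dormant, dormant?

1/1296

Year 1 is given. For each transition, use the conditional probability from the current state:
P(dormant | dormant) = 1/6; P(dormant | dormant) = 1/6; P(dormant | dormant) = 1/6; P(dormant | dormant) = 1/6.
P = 1/6 × 1/6 × 1/6 × 1/6 = 1/1296.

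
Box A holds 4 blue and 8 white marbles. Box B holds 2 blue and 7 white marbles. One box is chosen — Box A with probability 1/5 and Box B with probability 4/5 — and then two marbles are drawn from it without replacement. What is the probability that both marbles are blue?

From Box A: P(both blue) = (4/12)(3/11) = 1/11.
From Box B: P(both blue) = (2/9)(1/8) = 1/36.
Total probability = (1/5)(1/11) + (4/5)(1/36) = 4/99.

4/99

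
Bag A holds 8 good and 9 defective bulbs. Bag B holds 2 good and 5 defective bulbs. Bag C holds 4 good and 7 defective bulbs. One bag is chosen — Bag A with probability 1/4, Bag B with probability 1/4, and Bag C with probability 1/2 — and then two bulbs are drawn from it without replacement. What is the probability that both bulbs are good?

18523/157080

From Bag A: P(both good) = (8/17)(7/16) = 7/34.
From Bag B: P(both good) = (2/7)(1/6) = 1/21.
From Bag C: P(both good) = (4/11)(3/10) = 6/55.
Total probability = (1/4)(7/34) + (1/4)(1/21) + (1/2)(6/55) = 18523/157080.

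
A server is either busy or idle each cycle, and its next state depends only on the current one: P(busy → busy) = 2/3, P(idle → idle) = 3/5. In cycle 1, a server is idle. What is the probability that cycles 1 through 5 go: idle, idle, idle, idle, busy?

54/625

Cycle 1 is given. For each transition, use the conditional probability from the current state:
P(idle | idle) = 3/5; P(idle | idle) = 3/5; P(idle | idle) = 3/5; P(busy | idle) = 2/5.
P = 3/5 × 3/5 × 3/5 × 2/5 = 54/625.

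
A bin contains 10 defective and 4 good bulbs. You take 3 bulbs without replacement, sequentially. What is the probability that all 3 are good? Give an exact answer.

P(all good) = 4/14 × 3/13 × 2/12 = 24/2184 = 1/91.

1/91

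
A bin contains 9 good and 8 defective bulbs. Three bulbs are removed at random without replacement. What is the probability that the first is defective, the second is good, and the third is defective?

21/170

Multiply the probability of each draw given the previous ones:
P = 8/17 × 9/16 × 7/15 = 504/4080 = 21/170.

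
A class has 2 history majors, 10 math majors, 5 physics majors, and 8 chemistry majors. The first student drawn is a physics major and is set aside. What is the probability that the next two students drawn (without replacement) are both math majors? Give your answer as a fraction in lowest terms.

With the first student removed, 10 math majors remain out of 24.
P = 10/24 × 9/23 = 90/552 = 15/92.

15/92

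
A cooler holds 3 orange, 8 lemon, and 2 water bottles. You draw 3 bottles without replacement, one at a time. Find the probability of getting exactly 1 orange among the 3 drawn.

135/286

One ordering (orange drawn first) has probability 3/13 × 10/12 × 9/11 = 270/1716 = 45/286.
There are C(3,1) = 3 such orderings, each equally likely, so P = 3 × 45/286 = 135/286.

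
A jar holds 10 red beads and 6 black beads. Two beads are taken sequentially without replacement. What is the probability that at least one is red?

7/8

P(no red) = 6/16 × 5/15 = 30/240 = 1/8.
P(at least one) = 1 − 1/8 = 7/8.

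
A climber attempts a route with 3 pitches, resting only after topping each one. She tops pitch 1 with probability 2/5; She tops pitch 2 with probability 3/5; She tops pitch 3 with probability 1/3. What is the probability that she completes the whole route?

Each stage is reached only if all earlier stages succeed, so
P = 2/5 × 3/5 × 1/3 = 6/75 = 2/25.

2/25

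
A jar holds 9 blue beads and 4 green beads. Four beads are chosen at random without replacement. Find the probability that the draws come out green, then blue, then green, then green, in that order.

9/715

Chain rule:
P = 4/13 × 9/12 × 3/11 × 2/10 = 216/17160 = 9/715.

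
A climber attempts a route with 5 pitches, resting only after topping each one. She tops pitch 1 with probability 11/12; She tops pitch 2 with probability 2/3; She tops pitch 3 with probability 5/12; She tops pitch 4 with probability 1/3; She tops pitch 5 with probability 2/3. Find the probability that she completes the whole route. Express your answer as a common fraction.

55/972

Multiplying along the chain,
P = 11/12 × 2/3 × 5/12 × 1/3 × 2/3 = 220/3888 = 55/972.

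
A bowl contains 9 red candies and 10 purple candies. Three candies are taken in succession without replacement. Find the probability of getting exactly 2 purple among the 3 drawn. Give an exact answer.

135/323

One ordering (purple drawn first) has probability 10/19 × 9/18 × 9/17 = 810/5814 = 45/323.
There are C(3,2) = 3 such orderings, each equally likely, so P = 3 × 45/323 = 135/323.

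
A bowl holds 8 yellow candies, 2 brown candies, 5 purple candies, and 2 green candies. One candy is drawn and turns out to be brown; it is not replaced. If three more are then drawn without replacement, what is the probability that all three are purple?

With the first candy removed, 5 purple remain out of 16.
P = 5/16 × 4/15 × 3/14 = 60/3360 = 1/56.

1/56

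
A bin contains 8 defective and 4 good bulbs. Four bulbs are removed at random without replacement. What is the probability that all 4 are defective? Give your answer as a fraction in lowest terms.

P(all defective) = 8/12 × 7/11 × 6/10 × 5/9 = 1680/11880 = 14/99.

14/99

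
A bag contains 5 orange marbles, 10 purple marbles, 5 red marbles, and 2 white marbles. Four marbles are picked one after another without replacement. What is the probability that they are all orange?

1/1463

P(every draw is orange) = 5/22 × 4/21 × 3/20 × 2/19 = 120/175560 = 1/1463.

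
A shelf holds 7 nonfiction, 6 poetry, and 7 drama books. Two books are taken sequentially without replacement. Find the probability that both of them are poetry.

P(every draw is poetry) = 6/20 × 5/19 = 30/380 = 3/38.

3/38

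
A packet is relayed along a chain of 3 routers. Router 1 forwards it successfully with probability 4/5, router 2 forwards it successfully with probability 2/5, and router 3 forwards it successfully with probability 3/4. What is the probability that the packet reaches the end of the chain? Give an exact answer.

6/25

Multiplying along the chain,
P = 4/5 × 2/5 × 3/4 = 24/100 = 6/25.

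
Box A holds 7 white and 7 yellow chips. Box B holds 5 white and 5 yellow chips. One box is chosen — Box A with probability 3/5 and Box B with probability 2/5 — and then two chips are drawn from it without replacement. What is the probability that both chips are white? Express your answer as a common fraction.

From Box A: P(both white) = (7/14)(6/13) = 3/13.
From Box B: P(both white) = (5/10)(4/9) = 2/9.
Total probability = (3/5)(3/13) + (2/5)(2/9) = 133/585.

133/585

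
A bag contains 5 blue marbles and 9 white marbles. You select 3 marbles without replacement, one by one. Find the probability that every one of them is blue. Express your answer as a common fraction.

P = 5/14 × 4/13 × 3/12 = 60/2184 = 5/182.

5/182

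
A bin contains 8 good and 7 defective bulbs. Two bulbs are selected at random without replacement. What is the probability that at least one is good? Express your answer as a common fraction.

P(no good) = 7/15 × 6/14 = 42/210 = 1/5.
P(at least one) = 1 − 1/5 = 4/5.

4/5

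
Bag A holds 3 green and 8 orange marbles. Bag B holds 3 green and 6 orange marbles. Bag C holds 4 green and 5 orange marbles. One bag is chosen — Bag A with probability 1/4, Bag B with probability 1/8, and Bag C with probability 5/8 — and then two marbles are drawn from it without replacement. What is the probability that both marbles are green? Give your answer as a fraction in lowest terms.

From Bag A: P(both green) = (3/11)(2/10) = 3/55.
From Bag B: P(both green) = (3/9)(2/8) = 1/12.
From Bag C: P(both green) = (4/9)(3/8) = 1/6.
Total probability = (1/4)(3/55) + (1/8)(1/12) + (5/8)(1/6) = 677/5280.

677/5280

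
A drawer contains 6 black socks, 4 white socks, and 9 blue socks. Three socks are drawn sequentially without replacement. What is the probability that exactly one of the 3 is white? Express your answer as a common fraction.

One ordering (white drawn first) has probability 4/19 × 15/18 × 14/17 = 840/5814 = 140/969.
There are C(3,1) = 3 such orderings, each equally likely, so P = 3 × 140/969 = 140/323.

140/323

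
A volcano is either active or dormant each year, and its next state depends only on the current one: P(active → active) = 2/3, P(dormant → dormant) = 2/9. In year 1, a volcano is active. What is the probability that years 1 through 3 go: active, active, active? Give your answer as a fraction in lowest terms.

4/9

Year 1 is given. For each transition, use the conditional probability from the current state:
P(active | active) = 2/3; P(active | active) = 2/3.
P = 2/3 × 2/3 = 4/9.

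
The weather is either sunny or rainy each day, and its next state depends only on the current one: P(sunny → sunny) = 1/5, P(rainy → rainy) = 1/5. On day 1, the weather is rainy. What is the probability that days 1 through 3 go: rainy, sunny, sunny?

4/25

Day 1 is given. For each transition, use the conditional probability from the current state:
P(sunny | rainy) = 4/5; P(sunny | sunny) = 1/5.
P = 4/5 × 1/5 = 4/25.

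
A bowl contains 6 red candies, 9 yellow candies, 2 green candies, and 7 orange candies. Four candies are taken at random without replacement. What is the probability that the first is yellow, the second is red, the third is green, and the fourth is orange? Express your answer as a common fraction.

Chain rule:
P = 9/24 × 6/23 × 2/22 × 7/21 = 756/255024 = 3/1012.

3/1012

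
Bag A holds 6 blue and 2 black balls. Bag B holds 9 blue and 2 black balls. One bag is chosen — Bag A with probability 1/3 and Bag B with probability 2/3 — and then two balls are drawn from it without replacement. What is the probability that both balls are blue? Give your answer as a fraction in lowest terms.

947/1540

From Bag A: P(both blue) = (6/8)(5/7) = 15/28.
From Bag B: P(both blue) = (9/11)(8/10) = 36/55.
Total probability = (1/3)(15/28) + (2/3)(36/55) = 947/1540.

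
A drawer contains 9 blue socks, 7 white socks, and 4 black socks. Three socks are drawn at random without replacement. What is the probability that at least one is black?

29/57

P(no black) = 16/20 × 15/19 × 14/18 = 3360/6840 = 28/57.
P(at least one) = 1 − 28/57 = 29/57.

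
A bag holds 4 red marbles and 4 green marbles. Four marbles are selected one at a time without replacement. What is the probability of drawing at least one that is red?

P(no red) = 4/8 × 3/7 × 2/6 × 1/5 = 24/1680 = 1/70.
P(at least one) = 1 − 1/70 = 69/70.

69/70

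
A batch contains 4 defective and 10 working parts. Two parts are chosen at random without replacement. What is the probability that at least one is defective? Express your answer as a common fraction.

P(no defective) = 10/14 × 9/13 = 90/182 = 45/91.
P(at least one) = 1 − 45/91 = 46/91.

46/91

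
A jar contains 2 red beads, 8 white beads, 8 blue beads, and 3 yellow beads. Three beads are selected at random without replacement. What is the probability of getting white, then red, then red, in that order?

Each draw changes the counts, so multiply the conditional probabilities along the sequence:
P = 8/21 × 2/20 × 1/19 = 16/7980 = 4/1995.

4/1995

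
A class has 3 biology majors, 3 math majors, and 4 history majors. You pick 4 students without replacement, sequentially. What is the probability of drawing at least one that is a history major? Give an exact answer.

P(no history majors) = 6/10 × 5/9 × 4/8 × 3/7 = 360/5040 = 1/14.
P(at least one) = 1 − 1/14 = 13/14.

13/14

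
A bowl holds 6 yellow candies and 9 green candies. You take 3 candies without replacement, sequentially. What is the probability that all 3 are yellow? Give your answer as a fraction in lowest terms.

4/91

P = 6/15 × 5/14 × 4/13 = 120/2730 = 4/91.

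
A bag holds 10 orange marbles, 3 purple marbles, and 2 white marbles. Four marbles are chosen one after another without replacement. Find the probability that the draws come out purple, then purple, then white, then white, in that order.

Each draw changes the counts, so multiply the conditional probabilities along the sequence:
P = 3/15 × 2/14 × 2/13 × 1/12 = 12/32760 = 1/2730.

1/2730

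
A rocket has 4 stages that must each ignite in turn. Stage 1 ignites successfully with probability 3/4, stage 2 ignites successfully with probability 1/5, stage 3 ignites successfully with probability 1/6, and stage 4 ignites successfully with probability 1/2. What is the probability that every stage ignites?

1/80

Multiplying along the chain,
P = 3/4 × 1/5 × 1/6 × 1/2 = 3/240 = 1/80.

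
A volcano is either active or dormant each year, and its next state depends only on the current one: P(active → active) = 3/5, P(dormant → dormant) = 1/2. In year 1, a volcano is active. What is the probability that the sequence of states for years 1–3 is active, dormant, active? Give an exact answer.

Year 1 is given. For each transition, use the conditional probability from the current state:
P(dormant | active) = 2/5; P(active | dormant) = 1/2.
P = 2/5 × 1/2 = 2/10 = 1/5.

1/5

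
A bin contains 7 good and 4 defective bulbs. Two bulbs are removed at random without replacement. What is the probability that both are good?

P = 7/11 × 6/10 = 42/110 = 21/55.

21/55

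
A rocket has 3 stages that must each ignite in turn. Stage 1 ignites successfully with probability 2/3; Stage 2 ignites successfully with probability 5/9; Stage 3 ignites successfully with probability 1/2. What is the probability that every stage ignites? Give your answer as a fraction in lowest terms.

Each stage is reached only if all earlier stages succeed, so
P = 2/3 × 5/9 × 1/2 = 10/54 = 5/27.

5/27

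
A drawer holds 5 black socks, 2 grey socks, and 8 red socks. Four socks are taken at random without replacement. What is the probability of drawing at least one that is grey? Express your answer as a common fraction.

P(no grey) = 13/15 × 12/14 × 11/13 × 10/12 = 17160/32760 = 11/21.
P(at least one) = 1 − 11/21 = 10/21.

10/21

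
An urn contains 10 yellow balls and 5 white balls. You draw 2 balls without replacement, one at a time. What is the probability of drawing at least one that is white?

P(no white) = 10/15 × 9/14 = 90/210 = 3/7.
P(at least one) = 1 − 3/7 = 4/7.

4/7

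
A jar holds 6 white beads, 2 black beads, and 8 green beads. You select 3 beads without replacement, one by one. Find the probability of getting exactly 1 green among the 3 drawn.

2/5

One ordering (green drawn first) has probability 8/16 × 8/15 × 7/14 = 448/3360 = 2/15.
There are C(3,1) = 3 such orderings, each equally likely, so P = 3 × 2/15 = 2/5.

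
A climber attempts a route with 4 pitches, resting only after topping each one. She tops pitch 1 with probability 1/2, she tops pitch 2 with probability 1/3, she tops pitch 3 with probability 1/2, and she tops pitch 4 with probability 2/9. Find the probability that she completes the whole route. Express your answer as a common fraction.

The events are sequential, so multiply the conditional probabilities:
P = 1/2 × 1/3 × 1/2 × 2/9 = 2/108 = 1/54.

1/54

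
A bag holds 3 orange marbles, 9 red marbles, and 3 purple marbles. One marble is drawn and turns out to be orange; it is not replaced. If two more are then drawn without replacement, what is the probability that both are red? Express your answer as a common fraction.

36/91

After the first draw, 9 of the remaining 14 marbles are red.
P = 9/14 × 8/13 = 72/182 = 36/91.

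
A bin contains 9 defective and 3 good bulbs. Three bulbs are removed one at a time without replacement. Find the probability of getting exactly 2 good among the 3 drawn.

One ordering (good drawn first) has probability 3/12 × 2/11 × 9/10 = 54/1320 = 9/220.
There are C(3,2) = 3 such orderings, each equally likely, so P = 3 × 9/220 = 27/220.

27/220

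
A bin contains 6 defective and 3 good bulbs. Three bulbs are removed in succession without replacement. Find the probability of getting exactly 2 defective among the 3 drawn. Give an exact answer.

One ordering (defective drawn first) has probability 6/9 × 5/8 × 3/7 = 90/504 = 5/28.
There are C(3,2) = 3 such orderings, each equally likely, so P = 3 × 5/28 = 15/28.

15/28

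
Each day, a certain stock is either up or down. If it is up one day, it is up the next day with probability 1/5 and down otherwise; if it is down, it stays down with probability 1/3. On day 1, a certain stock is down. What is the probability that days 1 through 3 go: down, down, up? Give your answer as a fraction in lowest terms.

2/9

Day 1 is given. For each transition, use the conditional probability from the current state:
P(down | down) = 1/3; P(up | down) = 2/3.
P = 1/3 × 2/3 = 2/9.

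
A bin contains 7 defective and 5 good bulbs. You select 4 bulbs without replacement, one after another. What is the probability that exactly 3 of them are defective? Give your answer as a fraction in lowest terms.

35/99

One ordering (defective drawn first) has probability 7/12 × 6/11 × 5/10 × 5/9 = 1050/11880 = 35/396.
There are C(4,3) = 4 such orderings, each equally likely, so P = 4 × 35/396 = 35/99.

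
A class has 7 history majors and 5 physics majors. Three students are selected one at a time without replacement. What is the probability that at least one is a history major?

P(no history majors) = 5/12 × 4/11 × 3/10 = 60/1320 = 1/22.
P(at least one) = 1 − 1/22 = 21/22.

21/22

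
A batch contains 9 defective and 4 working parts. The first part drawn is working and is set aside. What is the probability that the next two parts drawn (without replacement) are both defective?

With the first part removed, 9 defective remain out of 12.
P = 9/12 × 8/11 = 72/132 = 6/11.

6/11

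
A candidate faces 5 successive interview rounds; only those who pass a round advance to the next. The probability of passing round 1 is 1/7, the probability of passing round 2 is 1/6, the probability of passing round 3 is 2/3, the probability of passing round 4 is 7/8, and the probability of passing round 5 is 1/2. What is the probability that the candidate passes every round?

The events are sequential, so multiply the conditional probabilities:
P = 1/7 × 1/6 × 2/3 × 7/8 × 1/2 = 14/2016 = 1/144.

1/144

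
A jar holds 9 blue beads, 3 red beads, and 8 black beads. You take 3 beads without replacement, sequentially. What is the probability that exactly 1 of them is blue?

One ordering (blue drawn first) has probability 9/20 × 11/19 × 10/18 = 990/6840 = 11/76.
There are C(3,1) = 3 such orderings, each equally likely, so P = 3 × 11/76 = 33/76.

33/76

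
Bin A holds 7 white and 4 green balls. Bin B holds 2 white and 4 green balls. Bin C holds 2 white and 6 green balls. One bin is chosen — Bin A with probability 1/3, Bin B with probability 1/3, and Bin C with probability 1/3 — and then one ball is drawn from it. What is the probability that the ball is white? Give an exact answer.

161/396

From Bin A: P(white) = 7/11.
From Bin B: P(white) = 2/6.
From Bin C: P(white) = 2/8.
Total probability = (1/3)(7/11) + (1/3)(2/6) + (1/3)(2/8) = 161/396.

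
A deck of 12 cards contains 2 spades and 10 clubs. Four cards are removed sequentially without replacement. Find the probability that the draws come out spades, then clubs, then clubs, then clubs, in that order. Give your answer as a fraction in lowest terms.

4/33

Each draw changes the counts, so multiply the conditional probabilities along the sequence:
P = 2/12 × 10/11 × 9/10 × 8/9 = 1440/11880 = 4/33.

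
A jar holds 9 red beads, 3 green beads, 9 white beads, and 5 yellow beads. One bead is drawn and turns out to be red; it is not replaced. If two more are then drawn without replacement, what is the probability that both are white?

3/25

With the first bead removed, 9 white remain out of 25.
P = 9/25 × 8/24 = 72/600 = 3/25.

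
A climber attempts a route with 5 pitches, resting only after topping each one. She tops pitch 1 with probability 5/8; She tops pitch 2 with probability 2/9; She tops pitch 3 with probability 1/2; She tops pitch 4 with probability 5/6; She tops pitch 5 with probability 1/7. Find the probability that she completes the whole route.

Multiplying along the chain,
P = 5/8 × 2/9 × 1/2 × 5/6 × 1/7 = 50/6048 = 25/3024.

25/3024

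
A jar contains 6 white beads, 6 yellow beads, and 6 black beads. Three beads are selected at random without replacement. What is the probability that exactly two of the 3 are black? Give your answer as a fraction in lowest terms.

One ordering (black drawn first) has probability 6/18 × 5/17 × 12/16 = 360/4896 = 5/68.
There are C(3,2) = 3 such orderings, each equally likely, so P = 3 × 5/68 = 15/68.

15/68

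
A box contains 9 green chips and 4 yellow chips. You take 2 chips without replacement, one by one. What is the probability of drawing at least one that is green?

12/13

P(no green) = 4/13 × 3/12 = 12/156 = 1/13.
P(at least one) = 1 − 1/13 = 12/13.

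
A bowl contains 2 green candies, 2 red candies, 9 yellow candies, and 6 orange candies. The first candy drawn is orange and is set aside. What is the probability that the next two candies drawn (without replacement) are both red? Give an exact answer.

After the first draw, 2 of the remaining 18 candies are red.
P = 2/18 × 1/17 = 2/306 = 1/153.

1/153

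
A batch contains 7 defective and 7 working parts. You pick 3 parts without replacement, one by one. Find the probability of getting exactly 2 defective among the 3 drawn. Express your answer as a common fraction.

21/52

One ordering (defective drawn first) has probability 7/14 × 6/13 × 7/12 = 294/2184 = 7/52.
There are C(3,2) = 3 such orderings, each equally likely, so P = 3 × 7/52 = 21/52.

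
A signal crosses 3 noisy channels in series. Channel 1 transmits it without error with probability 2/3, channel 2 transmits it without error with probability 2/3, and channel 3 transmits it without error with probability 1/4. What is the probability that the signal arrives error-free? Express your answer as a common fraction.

1/9

Multiplying along the chain,
P = 2/3 × 2/3 × 1/4 = 4/36 = 1/9.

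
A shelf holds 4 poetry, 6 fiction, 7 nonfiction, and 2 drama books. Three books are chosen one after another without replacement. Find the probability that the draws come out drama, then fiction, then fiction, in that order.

10/969

Each draw changes the counts, so multiply the conditional probabilities along the sequence:
P = 2/19 × 6/18 × 5/17 = 60/5814 = 10/969.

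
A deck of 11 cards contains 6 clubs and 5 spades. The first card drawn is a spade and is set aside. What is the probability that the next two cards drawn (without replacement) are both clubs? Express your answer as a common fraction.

1/3

After the first draw, 6 of the remaining 10 cards are clubs.
P = 6/10 × 5/9 = 30/90 = 1/3.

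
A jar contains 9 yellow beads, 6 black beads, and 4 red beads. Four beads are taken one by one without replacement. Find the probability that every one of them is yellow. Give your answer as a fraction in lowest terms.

P = 9/19 × 8/18 × 7/17 × 6/16 = 3024/93024 = 21/646.

21/646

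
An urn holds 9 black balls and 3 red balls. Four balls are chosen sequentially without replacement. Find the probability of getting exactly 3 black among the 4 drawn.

28/55

One ordering (black drawn first) has probability 9/12 × 8/11 × 7/10 × 3/9 = 1512/11880 = 7/55.
There are C(4,3) = 4 such orderings, each equally likely, so P = 4 × 7/55 = 28/55.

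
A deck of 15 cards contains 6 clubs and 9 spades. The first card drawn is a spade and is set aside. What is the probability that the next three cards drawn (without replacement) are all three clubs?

5/91

After the first draw, 6 of the remaining 14 cards are clubs.
P = 6/14 × 5/13 × 4/12 = 120/2184 = 5/91.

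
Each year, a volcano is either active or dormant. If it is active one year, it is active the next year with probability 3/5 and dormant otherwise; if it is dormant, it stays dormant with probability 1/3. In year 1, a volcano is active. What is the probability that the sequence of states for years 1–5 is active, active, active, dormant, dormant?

Year 1 is given. For each transition, use the conditional probability from the current state:
P(active | active) = 3/5; P(active | active) = 3/5; P(dormant | active) = 2/5; P(dormant | dormant) = 1/3.
P = 3/5 × 3/5 × 2/5 × 1/3 = 18/375 = 6/125.

6/125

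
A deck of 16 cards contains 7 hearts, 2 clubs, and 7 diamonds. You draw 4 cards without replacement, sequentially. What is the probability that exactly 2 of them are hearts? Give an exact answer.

One ordering (hearts drawn first) has probability 7/16 × 6/15 × 9/14 × 8/13 = 3024/43680 = 9/130.
There are C(4,2) = 6 such orderings, each equally likely, so P = 6 × 9/130 = 27/65.

27/65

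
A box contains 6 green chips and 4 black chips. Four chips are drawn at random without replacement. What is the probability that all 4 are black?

1/210

P(all black) = 4/10 × 3/9 × 2/8 × 1/7 = 24/5040 = 1/210.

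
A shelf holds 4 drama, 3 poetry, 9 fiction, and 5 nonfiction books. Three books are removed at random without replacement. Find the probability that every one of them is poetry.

P(all poetry) = 3/21 × 2/20 × 1/19 = 6/7980 = 1/1330.

1/1330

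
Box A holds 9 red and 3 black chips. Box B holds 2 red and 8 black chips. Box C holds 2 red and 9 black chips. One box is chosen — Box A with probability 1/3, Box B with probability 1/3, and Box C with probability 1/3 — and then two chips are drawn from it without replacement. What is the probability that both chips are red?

From Box A: P(both red) = (9/12)(8/11) = 6/11.
From Box B: P(both red) = (2/10)(1/9) = 1/45.
From Box C: P(both red) = (2/11)(1/10) = 1/55.
Total probability = (1/3)(6/11) + (1/3)(1/45) + (1/3)(1/55) = 58/297.

58/297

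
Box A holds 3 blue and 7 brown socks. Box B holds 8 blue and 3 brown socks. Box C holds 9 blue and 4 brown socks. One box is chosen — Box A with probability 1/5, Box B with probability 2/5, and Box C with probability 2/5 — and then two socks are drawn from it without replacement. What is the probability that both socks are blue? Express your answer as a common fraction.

4307/10725

From Box A: P(both blue) = (3/10)(2/9) = 1/15.
From Box B: P(both blue) = (8/11)(7/10) = 28/55.
From Box C: P(both blue) = (9/13)(8/12) = 6/13.
Total probability = (1/5)(1/15) + (2/5)(28/55) + (2/5)(6/13) = 4307/10725.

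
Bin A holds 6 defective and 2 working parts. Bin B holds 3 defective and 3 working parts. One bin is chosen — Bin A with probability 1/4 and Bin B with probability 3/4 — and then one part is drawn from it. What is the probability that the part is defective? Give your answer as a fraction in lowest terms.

9/16

From Bin A: P(defective) = 6/8.
From Bin B: P(defective) = 3/6.
Total probability = (1/4)(6/8) + (3/4)(3/6) = 9/16.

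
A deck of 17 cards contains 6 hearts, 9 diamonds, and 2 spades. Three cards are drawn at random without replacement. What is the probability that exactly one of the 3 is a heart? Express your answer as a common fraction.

One ordering (a heart drawn first) has probability 6/17 × 11/16 × 10/15 = 660/4080 = 11/68.
There are C(3,1) = 3 such orderings, each equally likely, so P = 3 × 11/68 = 33/68.

33/68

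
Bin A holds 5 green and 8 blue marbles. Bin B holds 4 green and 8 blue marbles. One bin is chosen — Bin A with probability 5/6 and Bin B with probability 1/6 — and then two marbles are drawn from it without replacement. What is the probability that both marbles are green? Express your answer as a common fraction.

From Bin A: P(both green) = (5/13)(4/12) = 5/39.
From Bin B: P(both green) = (4/12)(3/11) = 1/11.
Total probability = (5/6)(5/39) + (1/6)(1/11) = 157/1287.

157/1287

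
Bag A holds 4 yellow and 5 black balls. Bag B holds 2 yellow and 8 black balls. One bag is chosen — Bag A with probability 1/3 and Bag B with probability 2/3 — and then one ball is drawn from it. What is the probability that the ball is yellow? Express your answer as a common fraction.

From Bag A: P(yellow) = 4/9.
From Bag B: P(yellow) = 2/10.
Total probability = (1/3)(4/9) + (2/3)(2/10) = 38/135.

38/135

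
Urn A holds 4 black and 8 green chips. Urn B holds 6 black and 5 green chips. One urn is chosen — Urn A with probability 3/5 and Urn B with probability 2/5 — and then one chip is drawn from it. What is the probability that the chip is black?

23/55

From Urn A: P(black) = 4/12.
From Urn B: P(black) = 6/11.
Total probability = (3/5)(4/12) + (2/5)(6/11) = 23/55.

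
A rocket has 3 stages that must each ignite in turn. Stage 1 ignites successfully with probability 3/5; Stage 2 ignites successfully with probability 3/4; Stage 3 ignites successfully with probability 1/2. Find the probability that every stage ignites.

The events are sequential, so multiply the conditional probabilities:
P = 3/5 × 3/4 × 1/2 = 9/40.

9/40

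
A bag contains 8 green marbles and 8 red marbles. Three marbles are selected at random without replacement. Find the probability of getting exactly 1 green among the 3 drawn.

2/5

One ordering (green drawn first) has probability 8/16 × 8/15 × 7/14 = 448/3360 = 2/15.
There are C(3,1) = 3 such orderings, each equally likely, so P = 3 × 2/15 = 2/5.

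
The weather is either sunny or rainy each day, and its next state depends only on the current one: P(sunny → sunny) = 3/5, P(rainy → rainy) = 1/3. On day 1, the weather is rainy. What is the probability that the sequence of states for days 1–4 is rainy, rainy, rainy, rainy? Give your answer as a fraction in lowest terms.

1/27

Day 1 is given. For each transition, use the conditional probability from the current state:
P(rainy | rainy) = 1/3; P(rainy | rainy) = 1/3; P(rainy | rainy) = 1/3.
P = 1/3 × 1/3 × 1/3 = 1/27.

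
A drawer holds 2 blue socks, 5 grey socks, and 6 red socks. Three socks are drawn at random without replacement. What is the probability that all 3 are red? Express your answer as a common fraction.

10/143

P(every draw is red) = 6/13 × 5/12 × 4/11 = 120/1716 = 10/143.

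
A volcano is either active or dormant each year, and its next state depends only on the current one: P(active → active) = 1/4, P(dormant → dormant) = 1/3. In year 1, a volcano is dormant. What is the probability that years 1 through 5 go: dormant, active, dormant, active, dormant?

Year 1 is given. For each transition, use the conditional probability from the current state:
P(active | dormant) = 2/3; P(dormant | active) = 3/4; P(active | dormant) = 2/3; P(dormant | active) = 3/4.
P = 2/3 × 3/4 × 2/3 × 3/4 = 36/144 = 1/4.

1/4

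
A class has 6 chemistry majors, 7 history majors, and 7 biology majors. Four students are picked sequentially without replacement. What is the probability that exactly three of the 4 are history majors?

One ordering (history majors drawn first) has probability 7/20 × 6/19 × 5/18 × 13/17 = 2730/116280 = 91/3876.
There are C(4,3) = 4 such orderings, each equally likely, so P = 4 × 91/3876 = 91/969.

91/969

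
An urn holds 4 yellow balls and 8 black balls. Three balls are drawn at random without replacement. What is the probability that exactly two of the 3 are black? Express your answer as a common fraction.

28/55

One ordering (black drawn first) has probability 8/12 × 7/11 × 4/10 = 224/1320 = 28/165.
There are C(3,2) = 3 such orderings, each equally likely, so P = 3 × 28/165 = 28/55.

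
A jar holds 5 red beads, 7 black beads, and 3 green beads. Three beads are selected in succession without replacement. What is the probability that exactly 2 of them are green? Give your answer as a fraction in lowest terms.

36/455

One ordering (green drawn first) has probability 3/15 × 2/14 × 12/13 = 72/2730 = 12/455.
There are C(3,2) = 3 such orderings, each equally likely, so P = 3 × 12/455 = 36/455.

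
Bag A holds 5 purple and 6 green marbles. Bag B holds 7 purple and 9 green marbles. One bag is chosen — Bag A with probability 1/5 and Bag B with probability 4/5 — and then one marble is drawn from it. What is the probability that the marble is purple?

From Bag A: P(purple) = 5/11.
From Bag B: P(purple) = 7/16.
Total probability = (1/5)(5/11) + (4/5)(7/16) = 97/220.

97/220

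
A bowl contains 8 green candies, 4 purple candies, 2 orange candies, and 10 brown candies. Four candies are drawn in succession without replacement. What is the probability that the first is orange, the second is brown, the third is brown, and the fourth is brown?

10/1771

Multiply the probability of each draw given the previous ones:
P = 2/24 × 10/23 × 9/22 × 8/21 = 1440/255024 = 10/1771.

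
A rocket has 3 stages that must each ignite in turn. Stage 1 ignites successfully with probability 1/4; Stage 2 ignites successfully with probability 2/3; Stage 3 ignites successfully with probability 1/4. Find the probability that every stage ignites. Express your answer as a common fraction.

1/24

Each stage is reached only if all earlier stages succeed, so
P = 1/4 × 2/3 × 1/4 = 2/48 = 1/24.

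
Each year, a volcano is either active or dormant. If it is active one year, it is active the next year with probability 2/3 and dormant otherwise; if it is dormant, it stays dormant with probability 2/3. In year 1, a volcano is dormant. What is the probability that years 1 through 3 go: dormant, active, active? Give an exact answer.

2/9

Year 1 is given. For each transition, use the conditional probability from the current state:
P(active | dormant) = 1/3; P(active | active) = 2/3.
P = 1/3 × 2/3 = 2/9.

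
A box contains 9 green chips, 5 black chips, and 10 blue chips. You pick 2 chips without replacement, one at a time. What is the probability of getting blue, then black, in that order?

25/276

Multiply the probability of each draw given the previous ones:
P = 10/24 × 5/23 = 50/552 = 25/276.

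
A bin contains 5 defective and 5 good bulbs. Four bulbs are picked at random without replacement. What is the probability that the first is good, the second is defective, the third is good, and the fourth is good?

5/84

Multiply the probability of each draw given the previous ones:
P = 5/10 × 5/9 × 4/8 × 3/7 = 300/5040 = 5/84.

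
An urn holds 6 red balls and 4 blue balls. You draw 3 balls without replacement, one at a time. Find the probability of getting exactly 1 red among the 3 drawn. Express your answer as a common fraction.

3/10

One ordering (red drawn first) has probability 6/10 × 4/9 × 3/8 = 72/720 = 1/10.
There are C(3,1) = 3 such orderings, each equally likely, so P = 3 × 1/10 = 3/10.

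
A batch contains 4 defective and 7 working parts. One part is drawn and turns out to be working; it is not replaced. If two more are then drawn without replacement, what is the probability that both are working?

1/3

After the first draw, 6 of the remaining 10 parts are working.
P = 6/10 × 5/9 = 30/90 = 1/3.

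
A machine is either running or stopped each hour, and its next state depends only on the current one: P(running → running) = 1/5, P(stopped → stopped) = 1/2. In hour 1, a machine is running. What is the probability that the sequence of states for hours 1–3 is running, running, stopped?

Hour 1 is given. For each transition, use the conditional probability from the current state:
P(running | running) = 1/5; P(stopped | running) = 4/5.
P = 1/5 × 4/5 = 4/25.

4/25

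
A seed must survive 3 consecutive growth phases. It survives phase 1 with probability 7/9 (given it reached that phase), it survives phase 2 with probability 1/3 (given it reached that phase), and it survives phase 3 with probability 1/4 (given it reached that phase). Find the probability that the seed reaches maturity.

The events are sequential, so multiply the conditional probabilities:
P = 7/9 × 1/3 × 1/4 = 7/108.

7/108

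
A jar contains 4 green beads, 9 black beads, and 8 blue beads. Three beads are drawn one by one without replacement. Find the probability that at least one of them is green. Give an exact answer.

P(no green) = 17/21 × 16/20 × 15/19 = 4080/7980 = 68/133.
P(at least one) = 1 − 68/133 = 65/133.

65/133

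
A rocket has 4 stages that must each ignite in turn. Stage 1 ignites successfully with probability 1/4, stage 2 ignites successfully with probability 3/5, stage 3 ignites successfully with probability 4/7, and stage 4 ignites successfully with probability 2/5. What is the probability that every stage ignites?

Each stage is reached only if all earlier stages succeed, so
P = 1/4 × 3/5 × 4/7 × 2/5 = 24/700 = 6/175.

6/175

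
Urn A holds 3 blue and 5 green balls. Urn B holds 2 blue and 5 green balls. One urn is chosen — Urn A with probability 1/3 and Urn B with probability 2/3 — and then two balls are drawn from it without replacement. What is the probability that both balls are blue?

From Urn A: P(both blue) = (3/8)(2/7) = 3/28.
From Urn B: P(both blue) = (2/7)(1/6) = 1/21.
Total probability = (1/3)(3/28) + (2/3)(1/21) = 17/252.

17/252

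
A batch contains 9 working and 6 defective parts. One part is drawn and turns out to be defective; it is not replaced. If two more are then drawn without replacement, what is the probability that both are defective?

10/91

After the first draw, 5 of the remaining 14 parts are defective.
P = 5/14 × 4/13 = 20/182 = 10/91.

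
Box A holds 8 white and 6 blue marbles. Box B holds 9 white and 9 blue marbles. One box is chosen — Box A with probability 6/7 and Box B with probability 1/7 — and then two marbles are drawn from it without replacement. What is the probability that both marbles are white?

From Box A: P(both white) = (8/14)(7/13) = 4/13.
From Box B: P(both white) = (9/18)(8/17) = 4/17.
Total probability = (6/7)(4/13) + (1/7)(4/17) = 460/1547.

460/1547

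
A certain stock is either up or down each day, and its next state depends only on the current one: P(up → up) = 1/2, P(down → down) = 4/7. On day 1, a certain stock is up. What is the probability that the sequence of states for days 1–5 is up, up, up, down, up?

Day 1 is given. For each transition, use the conditional probability from the current state:
P(up | up) = 1/2; P(up | up) = 1/2; P(down | up) = 1/2; P(up | down) = 3/7.
P = 1/2 × 1/2 × 1/2 × 3/7 = 3/56.

3/56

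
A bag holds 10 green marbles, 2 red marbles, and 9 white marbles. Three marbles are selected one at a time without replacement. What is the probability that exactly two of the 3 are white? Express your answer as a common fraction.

One ordering (white drawn first) has probability 9/21 × 8/20 × 12/19 = 864/7980 = 72/665.
There are C(3,2) = 3 such orderings, each equally likely, so P = 3 × 72/665 = 216/665.

216/665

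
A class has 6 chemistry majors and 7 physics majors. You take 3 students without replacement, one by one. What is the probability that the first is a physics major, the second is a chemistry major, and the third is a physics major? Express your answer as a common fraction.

Chain rule:
P = 7/13 × 6/12 × 6/11 = 252/1716 = 21/143.

21/143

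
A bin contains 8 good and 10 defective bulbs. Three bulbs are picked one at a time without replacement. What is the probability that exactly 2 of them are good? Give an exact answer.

35/102

One ordering (good drawn first) has probability 8/18 × 7/17 × 10/16 = 560/4896 = 35/306.
There are C(3,2) = 3 such orderings, each equally likely, so P = 3 × 35/306 = 35/102.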